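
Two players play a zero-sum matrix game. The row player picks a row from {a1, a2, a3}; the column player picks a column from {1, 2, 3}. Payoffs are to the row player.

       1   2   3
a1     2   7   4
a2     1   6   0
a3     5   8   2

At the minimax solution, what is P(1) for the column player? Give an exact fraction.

2/5

Row minima: a1 → 2, a2 → 0, a3 → 2; maximin = 2.
Column maxima: 1 → 5, 2 → 8, 3 → 4; minimax = 4.
2 ≠ 4, so there is no saddle point; optimal play is mixed.
a2 is strictly dominated by a1, so the row player never plays it.
2 is strictly dominated by 1 (it gives the row player strictly more in every row), so the column player never plays it.
On the remaining 2×2 (a1, a3 vs 1, 3):
Let the row player play a1 with probability p. Expected payoff against 1: 2p + 5(1−p) = −3p + 5; against 3: 4p + 2(1−p) = 2p + 2.
Setting these equal: −3p + 5 = 2p + 2 ⇒ −5p = -3 ⇒ p = 3/5, and the value is (-3)·(3/5) + 5 = 16/5.
For the column player: with q = P(1), equating a1's and a3's payoffs gives −2q + 4 = 3q + 2 ⇒ q = 2/5.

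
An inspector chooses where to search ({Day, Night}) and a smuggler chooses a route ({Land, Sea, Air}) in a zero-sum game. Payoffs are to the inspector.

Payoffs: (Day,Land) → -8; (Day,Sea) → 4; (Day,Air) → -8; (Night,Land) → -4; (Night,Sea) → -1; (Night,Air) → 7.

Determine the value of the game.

Row minima: Day → -8, Night → -4; maximin = -4.
Column maxima: Land → -4, Sea → 4, Air → 7; minimax = -4.
Since maximin = minimax = -4, there is a saddle point and the value is -4.

-4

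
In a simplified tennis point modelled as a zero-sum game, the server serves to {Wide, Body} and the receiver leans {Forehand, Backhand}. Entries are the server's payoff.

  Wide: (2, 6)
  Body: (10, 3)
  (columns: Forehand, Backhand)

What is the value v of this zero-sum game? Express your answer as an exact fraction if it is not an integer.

Row minima: Wide → 2, Body → 3; maximin = 3.
Column maxima: Forehand → 10, Backhand → 6; minimax = 6.
3 ≠ 6, so there is no saddle point; optimal play is mixed.
Let the server play Wide with probability p. Expected payoff against Forehand: 2p + 10(1−p) = −8p + 10; against Backhand: 6p + 3(1−p) = 3p + 3.
Setting these equal: −8p + 10 = 3p + 3 ⇒ −11p = -7 ⇒ p = 7/11, and the value is (-8)·(7/11) + 10 = 54/11.
For the receiver: with q = P(Forehand), equating Wide's and Body's payoffs gives −4q + 6 = 7q + 3 ⇒ q = 3/11.

54/11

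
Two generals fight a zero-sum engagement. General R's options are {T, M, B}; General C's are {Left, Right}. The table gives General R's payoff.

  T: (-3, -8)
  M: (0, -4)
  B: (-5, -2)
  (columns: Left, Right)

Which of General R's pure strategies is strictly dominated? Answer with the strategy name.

M gives a strictly higher payoff than T against every column: 0 > -3, -4 > -8.
So T is strictly dominated and General R never plays it.

T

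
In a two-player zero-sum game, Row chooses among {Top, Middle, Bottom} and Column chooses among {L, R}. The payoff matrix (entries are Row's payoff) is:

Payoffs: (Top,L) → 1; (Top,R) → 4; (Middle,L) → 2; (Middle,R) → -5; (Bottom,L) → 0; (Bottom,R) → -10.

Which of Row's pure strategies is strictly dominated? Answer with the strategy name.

Bottom

Top gives a strictly higher payoff than Bottom against every column: 1 > 0, 4 > -10.
So Bottom is strictly dominated and Row never plays it.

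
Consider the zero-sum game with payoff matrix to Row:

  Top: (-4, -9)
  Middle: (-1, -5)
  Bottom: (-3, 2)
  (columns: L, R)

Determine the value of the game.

Row minima: Top → -9, Middle → -5, Bottom → -3; maximin = -3.
Column maxima: L → -1, R → 2; minimax = -1.
-3 ≠ -1, so there is no saddle point; optimal play is mixed.
Top is strictly dominated by Middle, so Row never plays it.
On the remaining 2×2 (Middle, Bottom vs L, R):
Let Row play Middle with probability p. Expected payoff against L: (-1)p + (-3)(1−p) = 2p − 3; against R: (-5)p + 2(1−p) = −7p + 2.
Setting these equal: 2p − 3 = −7p + 2 ⇒ 9p = 5 ⇒ p = 5/9, and the value is (2)·(5/9) − 3 = -17/9.
For Column: with q = P(L), equating Middle's and Bottom's payoffs gives 4q − 5 = −5q + 2 ⇒ q = 7/9.

-17/9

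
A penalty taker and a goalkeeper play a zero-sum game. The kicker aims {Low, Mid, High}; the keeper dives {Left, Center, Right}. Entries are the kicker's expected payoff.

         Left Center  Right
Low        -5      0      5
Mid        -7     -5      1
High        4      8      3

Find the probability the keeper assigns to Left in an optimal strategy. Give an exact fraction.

2/11

Row minima: Low → -5, Mid → -7, High → 3; maximin = 3.
Column maxima: Left → 4, Center → 8, Right → 5; minimax = 4.
3 ≠ 4, so there is no saddle point; optimal play is mixed.
Mid is strictly dominated by Low, so the kicker never plays it.
Center is strictly dominated by Left (it gives the kicker strictly more in every row), so the keeper never plays it.
On the remaining 2×2 (Low, High vs Left, Right):
Let the kicker play Low with probability p. Expected payoff against Left: (-5)p + 4(1−p) = −9p + 4; against Right: 5p + 3(1−p) = 2p + 3.
Setting these equal: −9p + 4 = 2p + 3 ⇒ −11p = -1 ⇒ p = 1/11, and the value is (-9)·(1/11) + 4 = 35/11.
For the keeper: with q = P(Left), equating Low's and High's payoffs gives −10q + 5 = q + 3 ⇒ q = 2/11.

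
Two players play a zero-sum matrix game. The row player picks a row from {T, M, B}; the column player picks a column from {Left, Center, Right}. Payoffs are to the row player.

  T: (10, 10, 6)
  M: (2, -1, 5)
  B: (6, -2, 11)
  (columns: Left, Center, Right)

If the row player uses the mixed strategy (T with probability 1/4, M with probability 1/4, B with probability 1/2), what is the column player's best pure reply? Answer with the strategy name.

Center

If the column player plays Left, the row player's expected payoff is (1/4)·10 + (1/4)·2 + (1/2)·6 = 6.
If the column player plays Center, the row player's expected payoff is (1/4)·10 + (1/4)·(-1) + (1/2)·(-2) = 5/4.
If the column player plays Right, the row player's expected payoff is (1/4)·6 + (1/4)·5 + (1/2)·11 = 33/4.
The column player minimizes the row player's payoff; the smallest is 5/4, so the best response is Center.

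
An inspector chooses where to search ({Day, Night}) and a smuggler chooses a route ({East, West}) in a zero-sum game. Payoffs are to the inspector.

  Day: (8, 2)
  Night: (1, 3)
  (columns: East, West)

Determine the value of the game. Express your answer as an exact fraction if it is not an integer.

11/4

Row minima: Day → 2, Night → 1; maximin = 2.
Column maxima: East → 8, West → 3; minimax = 3.
2 ≠ 3, so there is no saddle point; optimal play is mixed.
Let the inspector play Day with probability p. Expected payoff against East: 8p + 1(1−p) = 7p + 1; against West: 2p + 3(1−p) = −p + 3.
Setting these equal: 7p + 1 = −p + 3 ⇒ 8p = 2 ⇒ p = 1/4, and the value is (7)·(1/4) + 1 = 11/4.
For the smuggler: with q = P(East), equating Day's and Night's payoffs gives 6q + 2 = −2q + 3 ⇒ q = 1/8.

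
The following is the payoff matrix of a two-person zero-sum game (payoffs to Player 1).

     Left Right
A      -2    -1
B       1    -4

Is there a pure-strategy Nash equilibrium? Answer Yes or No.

Row minima: A → -2, B → -4; maximin = -2.
Column maxima: Left → 1, Right → -1; minimax = -1.
-2 ≠ -1, so no pure-strategy equilibrium exists.

No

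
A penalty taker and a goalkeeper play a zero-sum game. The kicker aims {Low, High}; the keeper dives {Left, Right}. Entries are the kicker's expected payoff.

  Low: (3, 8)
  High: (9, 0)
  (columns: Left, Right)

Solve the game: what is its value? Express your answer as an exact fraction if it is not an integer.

Row minima: Low → 3, High → 0; maximin = 3.
Column maxima: Left → 9, Right → 8; minimax = 8.
3 ≠ 8, so there is no saddle point; optimal play is mixed.
Let the kicker play Low with probability p. Expected payoff against Left: 3p + 9(1−p) = −6p + 9; against Right: 8p + 0(1−p) = 8p.
Setting these equal: −6p + 9 = 8p ⇒ −14p = -9 ⇒ p = 9/14, and the value is (-6)·(9/14) + 9 = 36/7.
For the keeper: with q = P(Left), equating Low's and High's payoffs gives −5q + 8 = 9q ⇒ q = 4/7.

36/7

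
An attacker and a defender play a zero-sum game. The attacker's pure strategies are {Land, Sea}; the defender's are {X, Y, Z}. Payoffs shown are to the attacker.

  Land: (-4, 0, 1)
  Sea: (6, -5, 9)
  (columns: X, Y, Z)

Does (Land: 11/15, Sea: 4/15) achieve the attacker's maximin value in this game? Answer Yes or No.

Against X this mix gives (11/15)·(-4) + (4/15)·6 = -4/3.
Against Y this mix gives (11/15)·0 + (4/15)·(-5) = -4/3.
Against Z this mix gives (11/15)·1 + (4/15)·9 = 47/15.
All of the defender's active replies (X, Y) yield -4/3, and no column does worse for the attacker. The mix makes the defender indifferent and guarantees -4/3, so it is optimal.

Yes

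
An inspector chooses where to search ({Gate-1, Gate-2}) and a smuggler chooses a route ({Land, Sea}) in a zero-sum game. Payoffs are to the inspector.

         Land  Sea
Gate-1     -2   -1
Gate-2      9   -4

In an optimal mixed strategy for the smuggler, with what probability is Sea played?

11/14

Row minima: Gate-1 → -2, Gate-2 → -4; maximin = -2.
Column maxima: Land → 9, Sea → -1; minimax = -1.
-2 ≠ -1, so there is no saddle point; optimal play is mixed.
Let the inspector play Gate-1 with probability p. Expected payoff against Land: (-2)p + 9(1−p) = −11p + 9; against Sea: (-1)p + (-4)(1−p) = 3p − 4.
Setting these equal: −11p + 9 = 3p − 4 ⇒ −14p = -13 ⇒ p = 13/14, and the value is (-11)·(13/14) + 9 = -17/14.
For the smuggler: with q = P(Land), equating Gate-1's and Gate-2's payoffs gives −q − 1 = 13q − 4 ⇒ q = 3/14.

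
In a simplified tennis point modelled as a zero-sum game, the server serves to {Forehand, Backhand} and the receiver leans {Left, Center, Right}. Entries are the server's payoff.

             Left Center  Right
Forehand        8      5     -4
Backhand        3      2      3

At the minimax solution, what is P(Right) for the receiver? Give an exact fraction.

Row minima: Forehand → -4, Backhand → 2; maximin = 2.
Column maxima: Left → 8, Center → 5, Right → 3; minimax = 3.
2 ≠ 3, so there is no saddle point; optimal play is mixed.
Left is strictly dominated by Center (it gives the server strictly more in every row), so the receiver never plays it.
On the remaining 2×2 (Forehand, Backhand vs Center, Right):
Let the server play Forehand with probability p. Expected payoff against Center: 5p + 2(1−p) = 3p + 2; against Right: (-4)p + 3(1−p) = −7p + 3.
Setting these equal: 3p + 2 = −7p + 3 ⇒ 10p = 1 ⇒ p = 1/10, and the value is (3)·(1/10) + 2 = 23/10.
For the receiver: with q = P(Center), equating Forehand's and Backhand's payoffs gives 9q − 4 = −q + 3 ⇒ q = 7/10.

3/10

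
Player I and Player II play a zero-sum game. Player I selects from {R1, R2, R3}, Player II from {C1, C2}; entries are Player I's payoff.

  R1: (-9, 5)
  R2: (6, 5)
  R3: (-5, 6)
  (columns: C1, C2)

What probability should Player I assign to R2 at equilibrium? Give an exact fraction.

Row minima: R1 → -9, R2 → 5, R3 → -5; maximin = 5.
Column maxima: C1 → 6, C2 → 6; minimax = 6.
5 ≠ 6, so there is no saddle point; optimal play is mixed.
R1 is strictly dominated by R3, so Player I never plays it.
On the remaining 2×2 (R2, R3 vs C1, C2):
Let Player I play R2 with probability p. Expected payoff against C1: 6p + (-5)(1−p) = 11p − 5; against C2: 5p + 6(1−p) = −p + 6.
Setting these equal: 11p − 5 = −p + 6 ⇒ 12p = 11 ⇒ p = 11/12, and the value is (11)·(11/12) − 5 = 61/12.
For Player II: with q = P(C1), equating R2's and R3's payoffs gives q + 5 = −11q + 6 ⇒ q = 1/12.

11/12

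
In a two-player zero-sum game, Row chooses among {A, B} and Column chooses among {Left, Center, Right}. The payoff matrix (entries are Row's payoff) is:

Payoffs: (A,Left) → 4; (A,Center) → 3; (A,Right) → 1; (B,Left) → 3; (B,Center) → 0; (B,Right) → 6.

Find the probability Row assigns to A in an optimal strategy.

3/4

Row minima: A → 1, B → 0; maximin = 1.
Column maxima: Left → 4, Center → 3, Right → 6; minimax = 3.
1 ≠ 3, so there is no saddle point; optimal play is mixed.
Left is strictly dominated by Center (it gives Row strictly more in every row), so Column never plays it.
On the remaining 2×2 (A, B vs Center, Right):
Let Row play A with probability p. Expected payoff against Center: 3p + 0(1−p) = 3p; against Right: 1p + 6(1−p) = −5p + 6.
Setting these equal: 3p = −5p + 6 ⇒ 8p = 6 ⇒ p = 3/4, and the value is (3)·(3/4) = 9/4.
For Column: with q = P(Center), equating A's and B's payoffs gives 2q + 1 = −6q + 6 ⇒ q = 5/8.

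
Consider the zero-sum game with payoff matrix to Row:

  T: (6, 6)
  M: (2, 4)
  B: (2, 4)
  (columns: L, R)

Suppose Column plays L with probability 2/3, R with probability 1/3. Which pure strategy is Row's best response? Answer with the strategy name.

Expected payoff of T: (2/3)·6 + (1/3)·6 = 6.
Expected payoff of M: (2/3)·2 + (1/3)·4 = 8/3.
Expected payoff of B: (2/3)·2 + (1/3)·4 = 8/3.
The largest is 6, so Row's best response is T.

T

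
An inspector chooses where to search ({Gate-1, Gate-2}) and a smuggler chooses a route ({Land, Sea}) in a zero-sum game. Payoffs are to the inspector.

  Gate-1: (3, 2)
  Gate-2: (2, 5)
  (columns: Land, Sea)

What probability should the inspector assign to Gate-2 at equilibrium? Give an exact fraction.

1/4

Row minima: Gate-1 → 2, Gate-2 → 2; maximin = 2.
Column maxima: Land → 3, Sea → 5; minimax = 3.
2 ≠ 3, so there is no saddle point; optimal play is mixed.
Let the inspector play Gate-1 with probability p. Expected payoff against Land: 3p + 2(1−p) = p + 2; against Sea: 2p + 5(1−p) = −3p + 5.
Setting these equal: p + 2 = −3p + 5 ⇒ 4p = 3 ⇒ p = 3/4, and the value is (1)·(3/4) + 2 = 11/4.
For the smuggler: with q = P(Land), equating Gate-1's and Gate-2's payoffs gives q + 2 = −3q + 5 ⇒ q = 3/4.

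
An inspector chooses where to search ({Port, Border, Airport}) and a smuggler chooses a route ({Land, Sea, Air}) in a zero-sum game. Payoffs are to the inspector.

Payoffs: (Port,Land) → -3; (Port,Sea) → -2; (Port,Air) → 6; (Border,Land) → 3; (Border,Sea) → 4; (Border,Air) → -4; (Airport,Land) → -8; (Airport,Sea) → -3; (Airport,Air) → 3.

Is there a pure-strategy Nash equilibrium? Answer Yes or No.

Row minima: Port → -3, Border → -4, Airport → -8; maximin = -3.
Column maxima: Land → 3, Sea → 4, Air → 6; minimax = 3.
-3 ≠ 3, so no pure-strategy equilibrium exists.

No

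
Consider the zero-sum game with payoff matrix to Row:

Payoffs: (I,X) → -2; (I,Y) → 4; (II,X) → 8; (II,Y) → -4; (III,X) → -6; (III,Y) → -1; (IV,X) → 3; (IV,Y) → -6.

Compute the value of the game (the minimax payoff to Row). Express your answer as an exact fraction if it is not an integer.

4/3

Row minima: I → -2, II → -4, III → -6, IV → -6; maximin = -2.
Column maxima: X → 8, Y → 4; minimax = 4.
-2 ≠ 4, so there is no saddle point; optimal play is mixed.
III is strictly dominated by I, so Row never plays it.
IV is strictly dominated by II, so Row never plays it.
On the remaining 2×2 (I, II vs X, Y):
Let Row play I with probability p. Expected payoff against X: (-2)p + 8(1−p) = −10p + 8; against Y: 4p + (-4)(1−p) = 8p − 4.
Setting these equal: −10p + 8 = 8p − 4 ⇒ −18p = -12 ⇒ p = 2/3, and the value is (-10)·(2/3) + 8 = 4/3.
For Column: with q = P(X), equating I's and II's payoffs gives −6q + 4 = 12q − 4 ⇒ q = 4/9.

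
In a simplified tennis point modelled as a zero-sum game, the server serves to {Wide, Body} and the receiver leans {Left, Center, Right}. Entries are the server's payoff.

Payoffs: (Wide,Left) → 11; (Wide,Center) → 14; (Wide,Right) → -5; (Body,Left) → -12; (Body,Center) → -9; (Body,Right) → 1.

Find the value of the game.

-49/29

Row minima: Wide → -5, Body → -12; maximin = -5.
Column maxima: Left → 11, Center → 14, Right → 1; minimax = 1.
-5 ≠ 1, so there is no saddle point; optimal play is mixed.
Center is strictly dominated by Left (it gives the server strictly more in every row), so the receiver never plays it.
On the remaining 2×2 (Wide, Body vs Left, Right):
Let the server play Wide with probability p. Expected payoff against Left: 11p + (-12)(1−p) = 23p − 12; against Right: (-5)p + 1(1−p) = −6p + 1.
Setting these equal: 23p − 12 = −6p + 1 ⇒ 29p = 13 ⇒ p = 13/29, and the value is (23)·(13/29) − 12 = -49/29.
For the receiver: with q = P(Left), equating Wide's and Body's payoffs gives 16q − 5 = −13q + 1 ⇒ q = 6/29.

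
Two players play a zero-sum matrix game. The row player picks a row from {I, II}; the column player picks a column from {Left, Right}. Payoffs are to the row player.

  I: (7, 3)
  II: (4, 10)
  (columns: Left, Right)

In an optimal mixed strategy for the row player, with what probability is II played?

Row minima: I → 3, II → 4; maximin = 4.
Column maxima: Left → 7, Right → 10; minimax = 7.
4 ≠ 7, so there is no saddle point; optimal play is mixed.
Let the row player play I with probability p. Expected payoff against Left: 7p + 4(1−p) = 3p + 4; against Right: 3p + 10(1−p) = −7p + 10.
Setting these equal: 3p + 4 = −7p + 10 ⇒ 10p = 6 ⇒ p = 3/5, and the value is (3)·(3/5) + 4 = 29/5.
For the column player: with q = P(Left), equating I's and II's payoffs gives 4q + 3 = −6q + 10 ⇒ q = 7/10.

2/5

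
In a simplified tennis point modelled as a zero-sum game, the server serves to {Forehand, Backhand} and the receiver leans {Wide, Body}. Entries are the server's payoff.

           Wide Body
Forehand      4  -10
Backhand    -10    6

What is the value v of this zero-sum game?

-38/15

Row minima: Forehand → -10, Backhand → -10; maximin = -10.
Column maxima: Wide → 4, Body → 6; minimax = 4.
-10 ≠ 4, so there is no saddle point; optimal play is mixed.
Let the server play Forehand with probability p. Expected payoff against Wide: 4p + (-10)(1−p) = 14p − 10; against Body: (-10)p + 6(1−p) = −16p + 6.
Setting these equal: 14p − 10 = −16p + 6 ⇒ 30p = 16 ⇒ p = 8/15, and the value is (14)·(8/15) − 10 = -38/15.
For the receiver: with q = P(Wide), equating Forehand's and Backhand's payoffs gives 14q − 10 = −16q + 6 ⇒ q = 8/15.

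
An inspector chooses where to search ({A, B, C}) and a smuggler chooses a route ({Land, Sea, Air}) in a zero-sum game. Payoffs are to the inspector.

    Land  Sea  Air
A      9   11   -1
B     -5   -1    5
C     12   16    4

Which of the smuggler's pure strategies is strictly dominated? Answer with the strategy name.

Sea

Land holds the inspector's payoff strictly below Sea in every row: 9 < 11, -5 < -1, 12 < 16.
So Sea is strictly dominated for the smuggler.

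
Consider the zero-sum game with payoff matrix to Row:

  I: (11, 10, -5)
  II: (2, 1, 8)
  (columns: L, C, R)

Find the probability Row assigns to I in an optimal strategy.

Row minima: I → -5, II → 1; maximin = 1.
Column maxima: L → 11, C → 10, R → 8; minimax = 8.
1 ≠ 8, so there is no saddle point; optimal play is mixed.
L is strictly dominated by C (it gives Row strictly more in every row), so Column never plays it.
On the remaining 2×2 (I, II vs C, R):
Let Row play I with probability p. Expected payoff against C: 10p + 1(1−p) = 9p + 1; against R: (-5)p + 8(1−p) = −13p + 8.
Setting these equal: 9p + 1 = −13p + 8 ⇒ 22p = 7 ⇒ p = 7/22, and the value is (9)·(7/22) + 1 = 85/22.
For Column: with q = P(C), equating I's and II's payoffs gives 15q − 5 = −7q + 8 ⇒ q = 13/22.

7/22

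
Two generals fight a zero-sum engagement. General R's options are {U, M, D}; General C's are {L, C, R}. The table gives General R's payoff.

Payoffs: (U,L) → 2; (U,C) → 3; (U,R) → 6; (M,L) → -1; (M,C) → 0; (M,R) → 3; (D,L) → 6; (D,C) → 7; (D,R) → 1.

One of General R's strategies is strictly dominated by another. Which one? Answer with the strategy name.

U gives a strictly higher payoff than M against every column: 2 > -1, 3 > 0, 6 > 3.
So M is strictly dominated and General R never plays it.

M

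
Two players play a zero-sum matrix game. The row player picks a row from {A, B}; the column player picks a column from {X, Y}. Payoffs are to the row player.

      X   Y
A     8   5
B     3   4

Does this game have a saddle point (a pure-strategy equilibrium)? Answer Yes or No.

Row minima: A → 5, B → 3; maximin = 5.
Column maxima: X → 8, Y → 5; minimax = 5.
maximin = minimax = 5, so a saddle point exists.

Yes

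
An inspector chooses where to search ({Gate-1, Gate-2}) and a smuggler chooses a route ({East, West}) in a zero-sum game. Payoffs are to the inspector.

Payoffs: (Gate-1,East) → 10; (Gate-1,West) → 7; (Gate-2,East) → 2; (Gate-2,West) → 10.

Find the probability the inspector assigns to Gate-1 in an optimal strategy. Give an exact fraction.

Row minima: Gate-1 → 7, Gate-2 → 2; maximin = 7.
Column maxima: East → 10, West → 10; minimax = 10.
7 ≠ 10, so there is no saddle point; optimal play is mixed.
Let the inspector play Gate-1 with probability p. Expected payoff against East: 10p + 2(1−p) = 8p + 2; against West: 7p + 10(1−p) = −3p + 10.
Setting these equal: 8p + 2 = −3p + 10 ⇒ 11p = 8 ⇒ p = 8/11, and the value is (8)·(8/11) + 2 = 86/11.
For the smuggler: with q = P(East), equating Gate-1's and Gate-2's payoffs gives 3q + 7 = −8q + 10 ⇒ q = 3/11.

8/11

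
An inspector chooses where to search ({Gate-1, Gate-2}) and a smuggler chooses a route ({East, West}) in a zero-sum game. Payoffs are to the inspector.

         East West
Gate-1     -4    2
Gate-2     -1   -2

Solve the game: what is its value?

Row minima: Gate-1 → -4, Gate-2 → -2; maximin = -2.
Column maxima: East → -1, West → 2; minimax = -1.
-2 ≠ -1, so there is no saddle point; optimal play is mixed.
Let the inspector play Gate-1 with probability p. Expected payoff against East: (-4)p + (-1)(1−p) = −3p − 1; against West: 2p + (-2)(1−p) = 4p − 2.
Setting these equal: −3p − 1 = 4p − 2 ⇒ −7p = -1 ⇒ p = 1/7, and the value is (-3)·(1/7) − 1 = -10/7.
For the smuggler: with q = P(East), equating Gate-1's and Gate-2's payoffs gives −6q + 2 = q − 2 ⇒ q = 4/7.

-10/7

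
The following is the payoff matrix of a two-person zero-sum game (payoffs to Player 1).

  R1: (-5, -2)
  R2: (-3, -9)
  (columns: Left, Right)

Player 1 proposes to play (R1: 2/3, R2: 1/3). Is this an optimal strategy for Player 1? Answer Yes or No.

Against Left this mix gives (2/3)·(-5) + (1/3)·(-3) = -13/3.
Against Right this mix gives (2/3)·(-2) + (1/3)·(-9) = -13/3.
All of Player 2's active replies (Left, Right) yield -13/3, and no column does worse for Player 1. The mix makes Player 2 indifferent and guarantees -13/3, so it is optimal.

Yes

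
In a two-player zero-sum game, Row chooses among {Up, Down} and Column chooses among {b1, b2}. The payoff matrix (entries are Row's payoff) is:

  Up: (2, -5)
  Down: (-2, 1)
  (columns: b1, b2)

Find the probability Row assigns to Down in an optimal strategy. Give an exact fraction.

7/10

Row minima: Up → -5, Down → -2; maximin = -2.
Column maxima: b1 → 2, b2 → 1; minimax = 1.
-2 ≠ 1, so there is no saddle point; optimal play is mixed.
Let Row play Up with probability p. Expected payoff against b1: 2p + (-2)(1−p) = 4p − 2; against b2: (-5)p + 1(1−p) = −6p + 1.
Setting these equal: 4p − 2 = −6p + 1 ⇒ 10p = 3 ⇒ p = 3/10, and the value is (4)·(3/10) − 2 = -4/5.
For Column: with q = P(b1), equating Up's and Down's payoffs gives 7q − 5 = −3q + 1 ⇒ q = 3/5.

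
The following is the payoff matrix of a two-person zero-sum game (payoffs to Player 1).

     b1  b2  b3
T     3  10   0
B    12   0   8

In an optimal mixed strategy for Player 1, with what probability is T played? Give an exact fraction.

Row minima: T → 0, B → 0; maximin = 0.
Column maxima: b1 → 12, b2 → 10, b3 → 8; minimax = 8.
0 ≠ 8, so there is no saddle point; optimal play is mixed.
b1 is strictly dominated by b3 (it gives Player 1 strictly more in every row), so Player 2 never plays it.
On the remaining 2×2 (T, B vs b2, b3):
Let Player 1 play T with probability p. Expected payoff against b2: 10p + 0(1−p) = 10p; against b3: 0p + 8(1−p) = −8p + 8.
Setting these equal: 10p = −8p + 8 ⇒ 18p = 8 ⇒ p = 4/9, and the value is (10)·(4/9) = 40/9.
For Player 2: with q = P(b2), equating T's and B's payoffs gives 10q = −8q + 8 ⇒ q = 4/9.

4/9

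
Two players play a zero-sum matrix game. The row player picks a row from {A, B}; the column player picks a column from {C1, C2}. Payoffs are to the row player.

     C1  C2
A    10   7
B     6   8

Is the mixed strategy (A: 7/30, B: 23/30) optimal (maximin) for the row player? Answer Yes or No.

Against C1 this mix gives (7/30)·10 + (23/30)·6 = 104/15.
Against C2 this mix gives (7/30)·7 + (23/30)·8 = 233/30.
The column player will play C1, holding the row player to 104/15. Shifting weight toward the row that does better against C1 would raise this floor (the equalizing mix achieves 38/5 against both C1 and C2), so the proposed strategy is not optimal.

No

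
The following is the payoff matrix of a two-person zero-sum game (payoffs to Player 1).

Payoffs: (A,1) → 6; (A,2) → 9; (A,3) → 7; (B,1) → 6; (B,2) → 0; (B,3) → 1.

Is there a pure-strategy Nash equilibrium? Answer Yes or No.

Yes

Row minima: A → 6, B → 0; maximin = 6.
Column maxima: 1 → 6, 2 → 9, 3 → 7; minimax = 6.
maximin = minimax = 6, so a saddle point exists.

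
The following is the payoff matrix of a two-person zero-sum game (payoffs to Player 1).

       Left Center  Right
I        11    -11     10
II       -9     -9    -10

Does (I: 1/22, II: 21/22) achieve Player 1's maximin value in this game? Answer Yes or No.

Against Left this mix gives (1/22)·11 + (21/22)·(-9) = -89/11.
Against Center this mix gives (1/22)·(-11) + (21/22)·(-9) = -100/11.
Against Right this mix gives (1/22)·10 + (21/22)·(-10) = -100/11.
All of Player 2's active replies (Center, Right) yield -100/11, and no column does worse for Player 1. The mix makes Player 2 indifferent and guarantees -100/11, so it is optimal.

Yes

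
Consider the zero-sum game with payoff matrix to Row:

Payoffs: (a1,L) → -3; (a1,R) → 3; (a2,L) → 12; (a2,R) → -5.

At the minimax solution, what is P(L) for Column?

Row minima: a1 → -3, a2 → -5; maximin = -3.
Column maxima: L → 12, R → 3; minimax = 3.
-3 ≠ 3, so there is no saddle point; optimal play is mixed.
Let Row play a1 with probability p. Expected payoff against L: (-3)p + 12(1−p) = −15p + 12; against R: 3p + (-5)(1−p) = 8p − 5.
Setting these equal: −15p + 12 = 8p − 5 ⇒ −23p = -17 ⇒ p = 17/23, and the value is (-15)·(17/23) + 12 = 21/23.
For Column: with q = P(L), equating a1's and a2's payoffs gives −6q + 3 = 17q − 5 ⇒ q = 8/23.

8/23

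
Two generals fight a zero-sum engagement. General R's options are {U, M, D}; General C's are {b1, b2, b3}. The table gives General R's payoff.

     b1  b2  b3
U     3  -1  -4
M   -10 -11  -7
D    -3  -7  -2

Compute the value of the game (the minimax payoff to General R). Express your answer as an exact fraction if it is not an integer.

Row minima: U → -4, M → -11, D → -7; maximin = -4.
Column maxima: b1 → 3, b2 → -1, b3 → -2; minimax = -2.
-4 ≠ -2, so there is no saddle point; optimal play is mixed.
M is strictly dominated by U, so General R never plays it.
b1 is strictly dominated by b2 (it gives General R strictly more in every row), so General C never plays it.
On the remaining 2×2 (U, D vs b2, b3):
Let General R play U with probability p. Expected payoff against b2: (-1)p + (-7)(1−p) = 6p − 7; against b3: (-4)p + (-2)(1−p) = −2p − 2.
Setting these equal: 6p − 7 = −2p − 2 ⇒ 8p = 5 ⇒ p = 5/8, and the value is (6)·(5/8) − 7 = -13/4.
For General C: with q = P(b2), equating U's and D's payoffs gives 3q − 4 = −5q − 2 ⇒ q = 1/4.

-13/4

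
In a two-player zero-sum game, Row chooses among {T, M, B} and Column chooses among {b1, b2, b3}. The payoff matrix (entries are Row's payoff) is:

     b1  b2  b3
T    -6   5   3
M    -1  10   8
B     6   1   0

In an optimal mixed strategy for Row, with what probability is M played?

2/5

Row minima: T → -6, M → -1, B → 0; maximin = 0.
Column maxima: b1 → 6, b2 → 10, b3 → 8; minimax = 6.
0 ≠ 6, so there is no saddle point; optimal play is mixed.
T is strictly dominated by M, so Row never plays it.
b2 is strictly dominated by b3 (it gives Row strictly more in every row), so Column never plays it.
On the remaining 2×2 (M, B vs b1, b3):
Let Row play M with probability p. Expected payoff against b1: (-1)p + 6(1−p) = −7p + 6; against b3: 8p + 0(1−p) = 8p.
Setting these equal: −7p + 6 = 8p ⇒ −15p = -6 ⇒ p = 2/5, and the value is (-7)·(2/5) + 6 = 16/5.
For Column: with q = P(b1), equating M's and B's payoffs gives −9q + 8 = 6q ⇒ q = 8/15.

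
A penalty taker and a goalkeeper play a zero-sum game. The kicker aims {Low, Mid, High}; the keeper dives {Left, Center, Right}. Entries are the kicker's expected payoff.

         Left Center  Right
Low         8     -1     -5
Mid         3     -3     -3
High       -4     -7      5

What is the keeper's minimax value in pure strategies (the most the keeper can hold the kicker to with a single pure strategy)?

-1

Column maxima: Left → 8, Center → -1, Right → 5.
The smallest of these is -1.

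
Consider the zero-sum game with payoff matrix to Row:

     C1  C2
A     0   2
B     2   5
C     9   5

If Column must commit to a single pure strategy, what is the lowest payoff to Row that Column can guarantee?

Column maxima: C1 → 9, C2 → 5.
The smallest of these is 5.

5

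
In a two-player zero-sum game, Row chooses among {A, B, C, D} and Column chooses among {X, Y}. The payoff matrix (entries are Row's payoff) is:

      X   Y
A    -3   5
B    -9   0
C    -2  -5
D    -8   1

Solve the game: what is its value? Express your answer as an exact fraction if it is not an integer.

-25/11

Row minima: A → -3, B → -9, C → -5, D → -8; maximin = -3.
Column maxima: X → -2, Y → 5; minimax = -2.
-3 ≠ -2, so there is no saddle point; optimal play is mixed.
B is strictly dominated by A, so Row never plays it.
D is strictly dominated by A, so Row never plays it.
On the remaining 2×2 (A, C vs X, Y):
Let Row play A with probability p. Expected payoff against X: (-3)p + (-2)(1−p) = −p − 2; against Y: 5p + (-5)(1−p) = 10p − 5.
Setting these equal: −p − 2 = 10p − 5 ⇒ −11p = -3 ⇒ p = 3/11, and the value is (-1)·(3/11) − 2 = -25/11.
For Column: with q = P(X), equating A's and C's payoffs gives −8q + 5 = 3q − 5 ⇒ q = 10/11.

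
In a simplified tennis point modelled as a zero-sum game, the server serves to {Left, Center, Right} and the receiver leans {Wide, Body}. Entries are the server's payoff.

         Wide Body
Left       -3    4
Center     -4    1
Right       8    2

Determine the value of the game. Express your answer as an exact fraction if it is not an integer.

Row minima: Left → -3, Center → -4, Right → 2; maximin = 2.
Column maxima: Wide → 8, Body → 4; minimax = 4.
2 ≠ 4, so there is no saddle point; optimal play is mixed.
Center is strictly dominated by Left, so the server never plays it.
On the remaining 2×2 (Left, Right vs Wide, Body):
Let the server play Left with probability p. Expected payoff against Wide: (-3)p + 8(1−p) = −11p + 8; against Body: 4p + 2(1−p) = 2p + 2.
Setting these equal: −11p + 8 = 2p + 2 ⇒ −13p = -6 ⇒ p = 6/13, and the value is (-11)·(6/13) + 8 = 38/13.
For the receiver: with q = P(Wide), equating Left's and Right's payoffs gives −7q + 4 = 6q + 2 ⇒ q = 2/13.

38/13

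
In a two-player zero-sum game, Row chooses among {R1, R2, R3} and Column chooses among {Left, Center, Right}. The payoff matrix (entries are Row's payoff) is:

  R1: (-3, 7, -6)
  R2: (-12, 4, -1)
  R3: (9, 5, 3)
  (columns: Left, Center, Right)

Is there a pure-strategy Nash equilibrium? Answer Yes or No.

Row minima: R1 → -6, R2 → -12, R3 → 3; maximin = 3.
Column maxima: Left → 9, Center → 7, Right → 3; minimax = 3.
maximin = minimax = 3, so a saddle point exists.

Yes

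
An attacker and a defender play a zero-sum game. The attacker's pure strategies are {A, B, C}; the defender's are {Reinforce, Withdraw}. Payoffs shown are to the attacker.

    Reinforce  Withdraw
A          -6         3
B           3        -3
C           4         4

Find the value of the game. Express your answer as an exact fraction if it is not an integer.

Row minima: A → -6, B → -3, C → 4; maximin = 4.
Column maxima: Reinforce → 4, Withdraw → 4; minimax = 4.
Since maximin = minimax = 4, there is a saddle point and the value is 4.

4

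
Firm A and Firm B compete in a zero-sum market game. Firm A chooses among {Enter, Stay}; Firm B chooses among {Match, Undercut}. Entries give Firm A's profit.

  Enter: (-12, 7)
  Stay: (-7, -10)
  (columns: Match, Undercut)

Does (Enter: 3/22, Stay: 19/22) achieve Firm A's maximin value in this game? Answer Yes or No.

Yes

Against Match this mix gives (3/22)·(-12) + (19/22)·(-7) = -169/22.
Against Undercut this mix gives (3/22)·7 + (19/22)·(-10) = -169/22.
All of Firm B's active replies (Match, Undercut) yield -169/22, and no column does worse for Firm A. The mix makes Firm B indifferent and guarantees -169/22, so it is optimal.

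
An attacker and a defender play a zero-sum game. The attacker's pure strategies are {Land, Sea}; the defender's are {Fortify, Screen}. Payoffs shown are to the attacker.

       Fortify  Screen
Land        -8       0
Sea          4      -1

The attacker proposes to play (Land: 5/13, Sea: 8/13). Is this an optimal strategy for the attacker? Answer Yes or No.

Against Fortify this mix gives (5/13)·(-8) + (8/13)·4 = -8/13.
Against Screen this mix gives (5/13)·0 + (8/13)·(-1) = -8/13.
All of the defender's active replies (Fortify, Screen) yield -8/13, and no column does worse for the attacker. The mix makes the defender indifferent and guarantees -8/13, so it is optimal.

Yes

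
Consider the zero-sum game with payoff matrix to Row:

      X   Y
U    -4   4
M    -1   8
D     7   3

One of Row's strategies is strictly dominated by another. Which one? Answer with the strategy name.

M gives a strictly higher payoff than U against every column: -1 > -4, 8 > 4.
So U is strictly dominated and Row never plays it.

U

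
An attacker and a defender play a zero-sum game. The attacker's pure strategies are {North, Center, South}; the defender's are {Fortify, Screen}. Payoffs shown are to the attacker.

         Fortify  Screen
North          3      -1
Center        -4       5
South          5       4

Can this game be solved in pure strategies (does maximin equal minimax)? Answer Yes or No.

No

Row minima: North → -1, Center → -4, South → 4; maximin = 4.
Column maxima: Fortify → 5, Screen → 5; minimax = 5.
4 ≠ 5, so no pure-strategy equilibrium exists.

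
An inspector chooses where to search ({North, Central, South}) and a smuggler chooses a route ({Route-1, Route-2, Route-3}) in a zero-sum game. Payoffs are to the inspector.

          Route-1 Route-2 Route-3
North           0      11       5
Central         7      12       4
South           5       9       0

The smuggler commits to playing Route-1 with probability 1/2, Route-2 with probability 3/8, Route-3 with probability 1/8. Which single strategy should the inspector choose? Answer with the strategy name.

Expected payoff of North: (1/2)·0 + (3/8)·11 + (1/8)·5 = 19/4.
Expected payoff of Central: (1/2)·7 + (3/8)·12 + (1/8)·4 = 17/2.
Expected payoff of South: (1/2)·5 + (3/8)·9 + (1/8)·0 = 47/8.
The largest is 17/2, so the inspector's best response is Central.

Central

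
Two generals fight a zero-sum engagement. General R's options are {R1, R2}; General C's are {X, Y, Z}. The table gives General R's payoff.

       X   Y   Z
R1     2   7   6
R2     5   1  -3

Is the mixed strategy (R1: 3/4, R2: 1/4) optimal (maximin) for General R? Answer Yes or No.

No

Against X this mix gives (3/4)·2 + (1/4)·5 = 11/4.
Against Y this mix gives (3/4)·7 + (1/4)·1 = 11/2.
Against Z this mix gives (3/4)·6 + (1/4)·(-3) = 15/4.
General C will play X, holding General R to 11/4. Shifting weight toward the row that does better against X would raise this floor (the equalizing mix achieves 3 against both X and Z), so the proposed strategy is not optimal.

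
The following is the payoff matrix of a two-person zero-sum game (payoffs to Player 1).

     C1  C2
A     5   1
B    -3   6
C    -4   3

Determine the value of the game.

Row minima: A → 1, B → -3, C → -4; maximin = 1.
Column maxima: C1 → 5, C2 → 6; minimax = 5.
1 ≠ 5, so there is no saddle point; optimal play is mixed.
C is strictly dominated by B, so Player 1 never plays it.
On the remaining 2×2 (A, B vs C1, C2):
Let Player 1 play A with probability p. Expected payoff against C1: 5p + (-3)(1−p) = 8p − 3; against C2: 1p + 6(1−p) = −5p + 6.
Setting these equal: 8p − 3 = −5p + 6 ⇒ 13p = 9 ⇒ p = 9/13, and the value is (8)·(9/13) − 3 = 33/13.
For Player 2: with q = P(C1), equating A's and B's payoffs gives 4q + 1 = −9q + 6 ⇒ q = 5/13.

33/13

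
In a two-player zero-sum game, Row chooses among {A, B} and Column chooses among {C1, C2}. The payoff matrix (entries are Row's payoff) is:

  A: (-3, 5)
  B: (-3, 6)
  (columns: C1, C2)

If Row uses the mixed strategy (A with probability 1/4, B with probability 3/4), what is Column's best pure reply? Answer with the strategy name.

If Column plays C1, Row's expected payoff is (1/4)·(-3) + (3/4)·(-3) = -3.
If Column plays C2, Row's expected payoff is (1/4)·5 + (3/4)·6 = 23/4.
Column minimizes Row's payoff; the smallest is -3, so the best response is C1.

C1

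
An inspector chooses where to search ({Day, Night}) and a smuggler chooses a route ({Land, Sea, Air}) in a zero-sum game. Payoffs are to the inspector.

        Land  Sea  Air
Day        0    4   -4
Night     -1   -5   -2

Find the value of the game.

-28/11

Row minima: Day → -4, Night → -5; maximin = -4.
Column maxima: Land → 0, Sea → 4, Air → -2; minimax = -2.
-4 ≠ -2, so there is no saddle point; optimal play is mixed.
Land is strictly dominated by Air (it gives the inspector strictly more in every row), so the smuggler never plays it.
On the remaining 2×2 (Day, Night vs Sea, Air):
Let the inspector play Day with probability p. Expected payoff against Sea: 4p + (-5)(1−p) = 9p − 5; against Air: (-4)p + (-2)(1−p) = −2p − 2.
Setting these equal: 9p − 5 = −2p − 2 ⇒ 11p = 3 ⇒ p = 3/11, and the value is (9)·(3/11) − 5 = -28/11.
For the smuggler: with q = P(Sea), equating Day's and Night's payoffs gives 8q − 4 = −3q − 2 ⇒ q = 2/11.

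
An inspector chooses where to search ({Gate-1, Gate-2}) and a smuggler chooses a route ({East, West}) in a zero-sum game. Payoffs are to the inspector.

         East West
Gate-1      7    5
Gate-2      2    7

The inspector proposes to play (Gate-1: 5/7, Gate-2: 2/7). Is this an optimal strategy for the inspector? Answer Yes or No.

Against East this mix gives (5/7)·7 + (2/7)·2 = 39/7.
Against West this mix gives (5/7)·5 + (2/7)·7 = 39/7.
All of the smuggler's active replies (East, West) yield 39/7, and no column does worse for the inspector. The mix makes the smuggler indifferent and guarantees 39/7, so it is optimal.

Yes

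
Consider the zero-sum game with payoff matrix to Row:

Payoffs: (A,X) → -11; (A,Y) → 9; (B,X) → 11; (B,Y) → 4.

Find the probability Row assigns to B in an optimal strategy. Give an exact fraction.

20/27

Row minima: A → -11, B → 4; maximin = 4.
Column maxima: X → 11, Y → 9; minimax = 9.
4 ≠ 9, so there is no saddle point; optimal play is mixed.
Let Row play A with probability p. Expected payoff against X: (-11)p + 11(1−p) = −22p + 11; against Y: 9p + 4(1−p) = 5p + 4.
Setting these equal: −22p + 11 = 5p + 4 ⇒ −27p = -7 ⇒ p = 7/27, and the value is (-22)·(7/27) + 11 = 143/27.
For Column: with q = P(X), equating A's and B's payoffs gives −20q + 9 = 7q + 4 ⇒ q = 5/27.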